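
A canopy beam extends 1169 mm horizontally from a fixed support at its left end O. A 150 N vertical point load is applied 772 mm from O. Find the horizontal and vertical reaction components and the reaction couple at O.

ΣF_x = 0: O_x = 0.
ΣF_y = 0: O_y − 150 = 0 → O_y = 150.0 N.
ΣM about O: M_O − 150·772 = 0 → M_O = 115800 N·mm.

O_x = 0, O_y = 150.0 N, M_O = 115800 N·mm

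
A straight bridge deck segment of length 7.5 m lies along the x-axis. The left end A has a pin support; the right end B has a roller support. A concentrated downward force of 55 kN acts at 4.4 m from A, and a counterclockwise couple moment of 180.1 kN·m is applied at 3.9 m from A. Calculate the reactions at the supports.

Taking moments about A: B_y·7.5 − 55·4.4 + 180.1 = 0 → B_y = 61.9/7.5 = 8.25333 ≈ 8.253 kN.
ΣF_y = 0: A_y + 8.25333 − 55 = 0 → A_y = 46.75 kN.
ΣF_x = 0: no horizontal applied forces, so A_x = 0.

A_x = 0, A_y = 46.75 kN, B_y = 8.253 kN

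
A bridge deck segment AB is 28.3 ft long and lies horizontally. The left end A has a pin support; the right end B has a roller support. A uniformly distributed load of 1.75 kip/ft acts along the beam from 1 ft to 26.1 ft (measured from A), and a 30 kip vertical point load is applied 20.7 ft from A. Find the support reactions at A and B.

Resultant of the distributed load: 1.75 × 25.1 = 43.925 kip at 13.55 ft from A.
ΣM about A: B_y·28.3 − (1.75·25.1)·13.55 − 30·20.7 = 0 → B_y = 1216.18375/28.3 = 42.9747 ≈ 42.97 kip.
ΣF_y = 0: A_y + 42.9747 − 1.75·25.1 − 30 = 0 → A_y = 30.95 kip.
ΣF_x = 0: no horizontal applied forces, so A_x = 0.

A_x = 0, A_y = 30.95 kip, B_y = 42.97 kip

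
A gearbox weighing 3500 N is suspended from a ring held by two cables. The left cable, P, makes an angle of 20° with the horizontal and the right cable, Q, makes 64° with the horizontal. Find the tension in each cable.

T_P = 1543 N, T_Q = 3307 N

ΣF_x = 0: −T_P·cos20° + T_Q·cos64° = 0 → T_Q = 2.1436·T_P.
ΣF_y = 0: T_P·sin20° + T_Q·sin64° = 3500.
Substitute: T_P·(0.34202 + 2.1436·0.898794) = 3500 → T_P = 1542.75 ≈ 1543 N.
Then T_Q = 2.1436 × 1542.75 = 3307 N.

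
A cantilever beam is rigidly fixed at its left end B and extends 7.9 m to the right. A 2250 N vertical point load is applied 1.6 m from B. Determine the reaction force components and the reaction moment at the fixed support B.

B_x = 0, B_y = 2250 N, M_B = 3600 N·m

ΣF_x = 0: B_x = 0.
ΣF_y = 0: B_y − 2250 = 0 → B_y = 2250 N.
ΣM about B: M_B − 2250·1.6 = 0 → M_B = 3600 N·m.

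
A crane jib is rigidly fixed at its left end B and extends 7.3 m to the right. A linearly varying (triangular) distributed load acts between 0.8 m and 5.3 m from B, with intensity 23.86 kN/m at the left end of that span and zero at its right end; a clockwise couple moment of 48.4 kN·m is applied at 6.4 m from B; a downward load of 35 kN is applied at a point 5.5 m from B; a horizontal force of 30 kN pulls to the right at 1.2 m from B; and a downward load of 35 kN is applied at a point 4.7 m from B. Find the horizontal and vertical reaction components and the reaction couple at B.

B_x = -30.00 kN, B_y = 123.7 kN, M_B = 528.9 kN·m

Resultant of the triangular load: ½ × 23.86 × 4.5 = 53.685 kN, acting at 2.3 m from B (one-third of the span from the peak).
ΣF_x = 0: B_x + 30 = 0 → B_x = -30.00 kN.
ΣF_y = 0: B_y − ½·23.86·4.5 − 35 − 35 = 0 → B_y = 123.7 kN.
ΣM about B: M_B − (½·23.86·4.5)·2.3 − 48.4 − 35·5.5 − 35·4.7 = 0 → M_B = 528.9 kN·m.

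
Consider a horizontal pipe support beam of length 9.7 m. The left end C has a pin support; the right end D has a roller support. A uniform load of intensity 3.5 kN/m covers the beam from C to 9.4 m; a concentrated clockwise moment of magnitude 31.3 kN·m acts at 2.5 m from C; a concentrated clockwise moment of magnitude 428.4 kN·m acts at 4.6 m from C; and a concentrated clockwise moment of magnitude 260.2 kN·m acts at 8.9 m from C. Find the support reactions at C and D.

Resultant of the distributed load: 3.5 × 9.4 = 32.9 kN at 4.7 m from C.
Moments about C: D_y·9.7 − (3.5·9.4)·4.7 − 31.3 − 428.4 − 260.2 = 0 → D_y = 874.53/9.7 = 90.1577 ≈ 90.16 kN.
ΣF_y = 0: C_y + 90.1577 − 3.5·9.4 = 0 → C_y = -57.26 kN.
ΣF_x = 0: no horizontal applied forces, so C_x = 0.

C_x = 0, C_y = -57.26 kN, D_y = 90.16 kN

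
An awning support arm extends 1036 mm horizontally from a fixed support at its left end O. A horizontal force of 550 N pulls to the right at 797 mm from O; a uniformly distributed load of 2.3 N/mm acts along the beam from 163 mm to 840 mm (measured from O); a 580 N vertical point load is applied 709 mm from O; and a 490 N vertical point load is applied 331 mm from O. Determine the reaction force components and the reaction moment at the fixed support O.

Resultant of the distributed load: 2.3 × 677 = 1557.1 N at 501.5 mm from O.
ΣF_x = 0: O_x + 550 = 0 → O_x = -550.0 N.
ΣF_y = 0: O_y − 2.3·677 − 580 − 490 = 0 → O_y = 2627 N.
ΣM about O: M_O − (2.3·677)·501.5 − 580·709 − 490·331 = 0 → M_O = 1354000 N·mm.

O_x = -550.0 N, O_y = 2627 N, M_O = 1354000 N·mm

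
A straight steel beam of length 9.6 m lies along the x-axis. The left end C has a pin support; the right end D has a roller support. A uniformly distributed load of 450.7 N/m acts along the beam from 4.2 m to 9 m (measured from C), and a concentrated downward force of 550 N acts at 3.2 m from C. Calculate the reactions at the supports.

Resultant of the distributed load: 450.7 × 4.8 = 2163.36 N at 6.6 m from C.
Moments about C: D_y·9.6 − (450.7·4.8)·6.6 − 550·3.2 = 0 → D_y = 16038.176/9.6 = 1670.64 ≈ 1671 N.
ΣF_y = 0: C_y + 1670.64 − 450.7·4.8 − 550 = 0 → C_y = 1043 N.
ΣF_x = 0: no horizontal applied forces, so C_x = 0.

C_x = 0, C_y = 1043 N, D_y = 1671 N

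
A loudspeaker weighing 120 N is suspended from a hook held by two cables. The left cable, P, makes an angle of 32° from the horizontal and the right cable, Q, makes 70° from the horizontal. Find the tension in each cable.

T_P = 41.96 N, T_Q = 104.0 N

ΣF_x = 0: −T_P·cos32° + T_Q·cos70° = 0 → T_Q = 2.47953·T_P.
ΣF_y = 0: T_P·sin32° + T_Q·sin70° = 120.
Substitute: T_P·(0.529919 + 2.47953·0.939693) = 120 → T_P = 41.9593 ≈ 41.96 N.
Then T_Q = 2.47953 × 41.9593 = 104.0 N.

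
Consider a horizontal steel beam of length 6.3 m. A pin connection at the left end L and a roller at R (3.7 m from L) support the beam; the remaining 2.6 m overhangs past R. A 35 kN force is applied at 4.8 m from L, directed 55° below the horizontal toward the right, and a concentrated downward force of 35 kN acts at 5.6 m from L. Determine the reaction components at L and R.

L_x = -20.08 kN, L_y = -26.50 kN, R_y = 90.17 kN

ΣM about L: R_y·3.7 − 35·sin55°·4.8 − 35·5.6 = 0 → R_y = 333.618/3.7 = 90.167 ≈ 90.17 kN.
ΣF_y = 0: L_y + 90.167 − 35·sin55° − 35 = 0 → L_y = -26.50 kN.
ΣF_x = 0: L_x + 35·cos55° = 0 → L_x = -20.08 kN.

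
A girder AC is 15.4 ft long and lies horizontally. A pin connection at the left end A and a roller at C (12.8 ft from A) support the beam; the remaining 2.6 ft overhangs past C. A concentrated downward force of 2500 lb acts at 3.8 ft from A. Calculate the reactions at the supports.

Moments about A: C_y·12.8 − 2500·3.8 = 0 → C_y = 9500/12.8 = 742.188 ≈ 742.2 lb.
ΣF_y = 0: A_y + 742.188 − 2500 = 0 → A_y = 1758 lb.
ΣF_x = 0: no horizontal applied forces, so A_x = 0.

A_x = 0, A_y = 1758 lb, C_y = 742.2 lb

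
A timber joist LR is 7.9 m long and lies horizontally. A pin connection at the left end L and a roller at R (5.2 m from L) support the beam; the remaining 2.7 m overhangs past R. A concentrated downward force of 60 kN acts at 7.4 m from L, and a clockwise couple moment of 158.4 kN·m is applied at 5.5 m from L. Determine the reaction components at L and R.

L_x = 0, L_y = -55.85 kN, R_y = 115.8 kN

ΣM about L: R_y·5.2 − 60·7.4 − 158.4 = 0 → R_y = 602.4/5.2 = 115.846 ≈ 115.8 kN.
ΣF_y = 0: L_y + 115.846 − 60 = 0 → L_y = -55.85 kN.
ΣF_x = 0: no horizontal applied forces, so L_x = 0.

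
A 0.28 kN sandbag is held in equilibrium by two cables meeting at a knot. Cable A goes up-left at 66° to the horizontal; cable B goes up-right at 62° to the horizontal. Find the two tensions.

T_A = 0.1668 kN, T_B = 0.1445 kN

ΣF_x = 0: −T_A·cos66° + T_B·cos62° = 0 → T_B = 0.866371·T_A.
ΣF_y = 0: T_A·sin66° + T_B·sin62° = 0.28.
Substitute: T_A·(0.913545 + 0.866371·0.882948) = 0.28 → T_A = 0.166815 ≈ 0.1668 kN.
Then T_B = 0.866371 × 0.166815 = 0.1445 kN.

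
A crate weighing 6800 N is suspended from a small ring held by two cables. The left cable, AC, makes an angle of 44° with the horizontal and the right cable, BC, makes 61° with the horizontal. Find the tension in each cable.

ΣF_x = 0: −T_AC·cos44° + T_BC·cos61° = 0 → T_BC = 1.48376·T_AC.
ΣF_y = 0: T_AC·sin44° + T_BC·sin61° = 6800.
Substitute: T_AC·(0.694658 + 1.48376·0.87462) = 6800 → T_AC = 3413 N.
Then T_BC = 1.48376 × 3413 = 5064 N.

T_AC = 3413 N, T_BC = 5064 N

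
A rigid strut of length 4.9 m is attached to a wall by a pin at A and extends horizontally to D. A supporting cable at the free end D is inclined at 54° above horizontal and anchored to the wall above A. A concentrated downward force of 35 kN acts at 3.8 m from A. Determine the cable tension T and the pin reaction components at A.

ΣM about A: T·sin54°·4.9 − 35·3.8 = 0 → T = 133/(4.9·0.809017) = 33.5504 ≈ 33.55 kN.
ΣF_x = 0: A_x − T·cos54° = 0 → A_x = 33.5504 × 0.587785 = 19.72 kN.
ΣF_y = 0: A_y + T·sin54° − 35 = 0 → A_y = 35 − 33.5504 × 0.809017 = 7.857 kN.

T = 33.55 kN, A_x = 19.72 kN, A_y = 7.857 kN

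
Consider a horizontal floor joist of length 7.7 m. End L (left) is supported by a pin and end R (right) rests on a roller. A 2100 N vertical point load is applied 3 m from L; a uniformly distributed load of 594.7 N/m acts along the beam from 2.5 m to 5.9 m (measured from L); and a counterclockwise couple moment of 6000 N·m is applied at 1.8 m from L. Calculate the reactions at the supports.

Resultant of the distributed load: 594.7 × 3.4 = 2021.98 N at 4.2 m from L.
ΣM about L: R_y·7.7 − 2100·3 − (594.7·3.4)·4.2 + 6000 = 0 → R_y = 8792.316/7.7 = 1141.86 ≈ 1142 N.
ΣF_y = 0: L_y + 1141.86 − 2100 − 594.7·3.4 = 0 → L_y = 2980 N.
ΣF_x = 0: no horizontal applied forces, so L_x = 0.

L_x = 0, L_y = 2980 N, R_y = 1142 N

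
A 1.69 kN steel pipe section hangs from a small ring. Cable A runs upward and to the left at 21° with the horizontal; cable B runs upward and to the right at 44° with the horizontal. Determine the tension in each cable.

T_A = 1.341 kN, T_B = 1.741 kN

ΣF_x = 0: −T_A·cos21° + T_B·cos44° = 0 → T_B = 1.29783·T_A.
ΣF_y = 0: T_A·sin21° + T_B·sin44° = 1.69.
Substitute: T_A·(0.358368 + 1.29783·0.694658) = 1.69 → T_A = 1.34136 ≈ 1.341 kN.
Then T_B = 1.29783 × 1.34136 = 1.741 kN.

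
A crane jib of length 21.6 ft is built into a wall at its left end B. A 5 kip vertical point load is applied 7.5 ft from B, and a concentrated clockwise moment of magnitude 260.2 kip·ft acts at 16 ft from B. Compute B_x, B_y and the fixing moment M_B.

B_x = 0, B_y = 5.000 kip, M_B = 297.7 kip·ft

ΣF_x = 0: B_x = 0.
ΣF_y = 0: B_y − 5 = 0 → B_y = 5.000 kip.
ΣM about B: M_B − 5·7.5 − 260.2 = 0 → M_B = 297.7 kip·ft.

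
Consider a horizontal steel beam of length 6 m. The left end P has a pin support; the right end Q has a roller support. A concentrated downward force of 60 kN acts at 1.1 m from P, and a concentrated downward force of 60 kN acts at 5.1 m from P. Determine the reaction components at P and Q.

Moments about P: Q_y·6 − 60·1.1 − 60·5.1 = 0 → Q_y = 372/6 = 62.00 kN.
ΣF_y = 0: P_y + 62 − 60 − 60 = 0 → P_y = 58.00 kN.
ΣF_x = 0: no horizontal applied forces, so P_x = 0.

P_x = 0, P_y = 58.00 kN, Q_y = 62.00 kN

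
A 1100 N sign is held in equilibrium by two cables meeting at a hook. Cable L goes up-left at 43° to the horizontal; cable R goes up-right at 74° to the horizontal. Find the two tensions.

ΣF_x = 0: −T_L·cos43° + T_R·cos74° = 0 → T_R = 2.65332·T_L.
ΣF_y = 0: T_L·sin43° + T_R·sin74° = 1100.
Substitute: T_L·(0.681998 + 2.65332·0.961262) = 1100 → T_L = 340.29 ≈ 340.3 N.
Then T_R = 2.65332 × 340.29 = 902.9 N.

T_L = 340.3 N, T_R = 902.9 N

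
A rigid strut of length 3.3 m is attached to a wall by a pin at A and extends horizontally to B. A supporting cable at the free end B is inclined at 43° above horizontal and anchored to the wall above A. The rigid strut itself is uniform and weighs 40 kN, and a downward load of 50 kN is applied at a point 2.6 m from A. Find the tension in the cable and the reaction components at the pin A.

T = 87.09 kN, A_x = 63.69 kN, A_y = 30.61 kN

ΣM about A: T·sin43°·3.3 − 40·1.65 − 50·2.6 = 0 → T = 196/(3.3·0.681998) = 87.0881 ≈ 87.09 kN.
ΣF_x = 0: A_x − T·cos43° = 0 → A_x = 87.0881 × 0.731354 = 63.69 kN.
ΣF_y = 0: A_y + T·sin43° − 40 − 50 = 0 → A_y = 90 − 87.0881 × 0.681998 = 30.61 kN.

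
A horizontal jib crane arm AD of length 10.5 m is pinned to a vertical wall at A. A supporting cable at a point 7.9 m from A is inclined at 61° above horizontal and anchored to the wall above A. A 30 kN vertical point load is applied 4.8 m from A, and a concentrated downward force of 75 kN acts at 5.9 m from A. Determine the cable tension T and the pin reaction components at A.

T = 84.88 kN, A_x = 41.15 kN, A_y = 30.76 kN

ΣM about A: T·sin61°·7.9 − 30·4.8 − 75·5.9 = 0 → T = 586.5/(7.9·0.87462) = 84.8832 ≈ 84.88 kN.
ΣF_x = 0: A_x − T·cos61° = 0 → A_x = 84.8832 × 0.48481 = 41.15 kN.
ΣF_y = 0: A_y + T·sin61° − 30 − 75 = 0 → A_y = 105 − 84.8832 × 0.87462 = 30.76 kN.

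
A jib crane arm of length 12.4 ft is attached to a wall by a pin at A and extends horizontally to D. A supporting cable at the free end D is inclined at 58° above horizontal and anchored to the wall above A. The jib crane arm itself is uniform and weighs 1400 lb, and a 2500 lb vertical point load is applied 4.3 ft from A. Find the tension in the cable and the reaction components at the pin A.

ΣM about A: T·sin58°·12.4 − 1400·6.2 − 2500·4.3 = 0 → T = 19430/(12.4·0.848048) = 1847.7 ≈ 1848 lb.
ΣF_x = 0: A_x − T·cos58° = 0 → A_x = 1847.7 × 0.529919 = 979.1 lb.
ΣF_y = 0: A_y + T·sin58° − 1400 − 2500 = 0 → A_y = 3900 − 1847.7 × 0.848048 = 2333 lb.

T = 1848 lb, A_x = 979.1 lb, A_y = 2333 lb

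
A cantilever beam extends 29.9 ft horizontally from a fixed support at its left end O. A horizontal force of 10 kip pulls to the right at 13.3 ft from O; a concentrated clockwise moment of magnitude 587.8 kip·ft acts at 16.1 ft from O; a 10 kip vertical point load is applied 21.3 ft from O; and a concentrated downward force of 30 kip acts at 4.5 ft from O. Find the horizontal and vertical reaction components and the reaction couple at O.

O_x = -10.00 kip, O_y = 40.00 kip, M_O = 935.8 kip·ft

ΣF_x = 0: O_x + 10 = 0 → O_x = -10.00 kip.
ΣF_y = 0: O_y − 10 − 30 = 0 → O_y = 40.00 kip.
ΣM about O: M_O − 587.8 − 10·21.3 − 30·4.5 = 0 → M_O = 935.8 kip·ft.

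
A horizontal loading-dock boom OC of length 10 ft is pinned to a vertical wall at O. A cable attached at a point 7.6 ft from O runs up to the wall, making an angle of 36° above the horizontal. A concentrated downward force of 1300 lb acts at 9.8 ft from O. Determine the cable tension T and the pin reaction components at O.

T = 2852 lb, O_x = 2307 lb, O_y = -376.3 lb

ΣM about O: T·sin36°·7.6 − 1300·9.8 = 0 → T = 12740/(7.6·0.587785) = 2851.92 ≈ 2852 lb.
ΣF_x = 0: O_x − T·cos36° = 0 → O_x = 2851.92 × 0.809017 = 2307 lb.
ΣF_y = 0: O_y + T·sin36° − 1300 = 0 → O_y = 1300 − 2851.92 × 0.587785 = -376.3 lb.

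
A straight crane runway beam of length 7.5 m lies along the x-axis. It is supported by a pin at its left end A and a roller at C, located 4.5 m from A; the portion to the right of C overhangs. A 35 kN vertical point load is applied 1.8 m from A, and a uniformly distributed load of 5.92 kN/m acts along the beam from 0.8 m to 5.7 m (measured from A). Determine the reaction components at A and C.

A_x = 0, A_y = 29.06 kN, C_y = 34.95 kN

Resultant of the distributed load: 5.92 × 4.9 = 29.008 kN at 3.25 m from A.
Taking moments about A: C_y·4.5 − 35·1.8 − (5.92·4.9)·3.25 = 0 → C_y = 157.276/4.5 = 34.9502 ≈ 34.95 kN.
ΣF_y = 0: A_y + 34.9502 − 35 − 5.92·4.9 = 0 → A_y = 29.06 kN.
ΣF_x = 0: no horizontal applied forces, so A_x = 0.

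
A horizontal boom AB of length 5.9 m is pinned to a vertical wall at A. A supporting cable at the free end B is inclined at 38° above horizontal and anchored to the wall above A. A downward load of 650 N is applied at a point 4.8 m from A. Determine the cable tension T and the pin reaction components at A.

ΣM about A: T·sin38°·5.9 − 650·4.8 = 0 → T = 3120/(5.9·0.615661) = 858.936 ≈ 858.9 N.
ΣF_x = 0: A_x − T·cos38° = 0 → A_x = 858.936 × 0.788011 = 676.9 N.
ΣF_y = 0: A_y + T·sin38° − 650 = 0 → A_y = 650 − 858.936 × 0.615661 = 121.2 N.

T = 858.9 N, A_x = 676.9 N, A_y = 121.2 N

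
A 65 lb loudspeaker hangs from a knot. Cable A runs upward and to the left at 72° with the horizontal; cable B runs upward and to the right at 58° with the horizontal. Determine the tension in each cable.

ΣF_x = 0: −T_A·cos72° + T_B·cos58° = 0 → T_B = 0.58314·T_A.
ΣF_y = 0: T_A·sin72° + T_B·sin58° = 65.
Substitute: T_A·(0.951057 + 0.58314·0.848048) = 65 → T_A = 44.9644 ≈ 44.96 lb.
Then T_B = 0.58314 × 44.9644 = 26.22 lb.

T_A = 44.96 lb, T_B = 26.22 lb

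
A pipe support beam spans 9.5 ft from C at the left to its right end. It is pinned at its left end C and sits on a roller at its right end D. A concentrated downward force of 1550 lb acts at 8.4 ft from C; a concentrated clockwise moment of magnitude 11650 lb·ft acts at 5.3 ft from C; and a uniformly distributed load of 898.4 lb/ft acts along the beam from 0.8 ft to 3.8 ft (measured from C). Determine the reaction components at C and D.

C_x = 0, C_y = 995.8 lb, D_y = 3249 lb

Resultant of the distributed load: 898.4 × 3 = 2695.2 lb at 2.3 ft from C.
Moments about C: D_y·9.5 − 1550·8.4 − 11650 − (898.4·3)·2.3 = 0 → D_y = 30868.96/9.5 = 3249.36 ≈ 3249 lb.
ΣF_y = 0: C_y + 3249.36 − 1550 − 898.4·3 = 0 → C_y = 995.8 lb.
ΣF_x = 0: no horizontal applied forces, so C_x = 0.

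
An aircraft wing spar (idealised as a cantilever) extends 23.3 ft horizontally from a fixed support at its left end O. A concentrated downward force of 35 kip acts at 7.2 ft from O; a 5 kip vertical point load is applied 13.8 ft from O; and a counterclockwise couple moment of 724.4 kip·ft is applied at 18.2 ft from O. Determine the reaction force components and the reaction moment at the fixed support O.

ΣF_x = 0: O_x = 0.
ΣF_y = 0: O_y − 35 − 5 = 0 → O_y = 40.00 kip.
ΣM about O: M_O − 35·7.2 − 5·13.8 + 724.4 = 0 → M_O = -403.4 kip·ft.

O_x = 0, O_y = 40.00 kip, M_O = -403.4 kip·ft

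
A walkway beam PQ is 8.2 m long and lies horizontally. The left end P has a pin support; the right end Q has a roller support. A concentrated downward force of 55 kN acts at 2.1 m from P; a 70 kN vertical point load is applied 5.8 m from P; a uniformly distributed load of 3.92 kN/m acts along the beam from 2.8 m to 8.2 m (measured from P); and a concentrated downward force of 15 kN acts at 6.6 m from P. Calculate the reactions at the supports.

Resultant of the distributed load: 3.92 × 5.4 = 21.168 kN at 5.5 m from P.
Taking moments about P: Q_y·8.2 − 55·2.1 − 70·5.8 − (3.92·5.4)·5.5 − 15·6.6 = 0 → Q_y = 736.924/8.2 = 89.8688 ≈ 89.87 kN.
ΣF_y = 0: P_y + 89.8688 − 55 − 70 − 3.92·5.4 − 15 = 0 → P_y = 71.30 kN.
ΣF_x = 0: no horizontal applied forces, so P_x = 0.

P_x = 0, P_y = 71.30 kN, Q_y = 89.87 kN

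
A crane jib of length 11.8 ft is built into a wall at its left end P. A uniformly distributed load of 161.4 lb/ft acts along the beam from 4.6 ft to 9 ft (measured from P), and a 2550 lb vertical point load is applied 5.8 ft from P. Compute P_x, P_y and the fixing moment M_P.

P_x = 0, P_y = 3260 lb, M_P = 19620 lb·ft

Resultant of the distributed load: 161.4 × 4.4 = 710.16 lb at 6.8 ft from P.
ΣF_x = 0: P_x = 0.
ΣF_y = 0: P_y − 161.4·4.4 − 2550 = 0 → P_y = 3260 lb.
ΣM about P: M_P − (161.4·4.4)·6.8 − 2550·5.8 = 0 → M_P = 19620 lb·ft.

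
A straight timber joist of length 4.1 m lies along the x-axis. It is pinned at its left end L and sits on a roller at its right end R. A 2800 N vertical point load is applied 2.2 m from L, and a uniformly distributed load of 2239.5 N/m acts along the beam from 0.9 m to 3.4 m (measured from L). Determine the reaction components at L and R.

L_x = 0, L_y = 3960 N, R_y = 4438 N

Resultant of the distributed load: 2239.5 × 2.5 = 5598.75 N at 2.15 m from L.
Moments about L: R_y·4.1 − 2800·2.2 − (2239.5·2.5)·2.15 = 0 → R_y = 18197.3125/4.1 = 4438.37 ≈ 4438 N.
ΣF_y = 0: L_y + 4438.37 − 2800 − 2239.5·2.5 = 0 → L_y = 3960 N.
ΣF_x = 0: no horizontal applied forces, so L_x = 0.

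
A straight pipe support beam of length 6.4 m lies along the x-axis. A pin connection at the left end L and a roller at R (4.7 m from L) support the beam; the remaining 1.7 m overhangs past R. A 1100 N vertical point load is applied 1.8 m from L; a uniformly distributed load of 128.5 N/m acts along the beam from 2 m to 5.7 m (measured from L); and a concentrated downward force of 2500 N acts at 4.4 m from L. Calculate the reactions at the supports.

L_x = 0, L_y = 924.3 N, R_y = 3151 N

Resultant of the distributed load: 128.5 × 3.7 = 475.45 N at 3.85 m from L.
Taking moments about L: R_y·4.7 − 1100·1.8 − (128.5·3.7)·3.85 − 2500·4.4 = 0 → R_y = 14810.4825/4.7 = 3151.17 ≈ 3151 N.
ΣF_y = 0: L_y + 3151.17 − 1100 − 128.5·3.7 − 2500 = 0 → L_y = 924.3 N.
ΣF_x = 0: no horizontal applied forces, so L_x = 0.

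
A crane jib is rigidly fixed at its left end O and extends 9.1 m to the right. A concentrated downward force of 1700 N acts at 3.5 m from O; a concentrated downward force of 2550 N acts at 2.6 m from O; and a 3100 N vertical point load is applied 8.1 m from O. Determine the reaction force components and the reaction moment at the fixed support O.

O_x = 0, O_y = 7350 N, M_O = 37690 N·m

ΣF_x = 0: O_x = 0.
ΣF_y = 0: O_y − 1700 − 2550 − 3100 = 0 → O_y = 7350 N.
ΣM about O: M_O − 1700·3.5 − 2550·2.6 − 3100·8.1 = 0 → M_O = 37690 N·m.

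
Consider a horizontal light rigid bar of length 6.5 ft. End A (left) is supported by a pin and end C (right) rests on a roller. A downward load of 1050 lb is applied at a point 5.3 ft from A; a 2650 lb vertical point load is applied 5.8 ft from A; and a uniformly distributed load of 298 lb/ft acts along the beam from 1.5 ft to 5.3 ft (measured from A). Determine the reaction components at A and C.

Resultant of the distributed load: 298 × 3.8 = 1132.4 lb at 3.4 ft from A.
Moments about A: C_y·6.5 − 1050·5.3 − 2650·5.8 − (298·3.8)·3.4 = 0 → C_y = 24785.16/6.5 = 3813.1 ≈ 3813 lb.
ΣF_y = 0: A_y + 3813.1 − 1050 − 2650 − 298·3.8 = 0 → A_y = 1019 lb.
ΣF_x = 0: no horizontal applied forces, so A_x = 0.

A_x = 0, A_y = 1019 lb, C_y = 3813 lb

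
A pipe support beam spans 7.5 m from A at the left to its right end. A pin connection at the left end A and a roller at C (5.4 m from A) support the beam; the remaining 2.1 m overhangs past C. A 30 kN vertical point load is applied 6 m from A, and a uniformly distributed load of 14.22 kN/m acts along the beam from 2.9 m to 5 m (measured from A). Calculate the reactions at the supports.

Resultant of the distributed load: 14.22 × 2.1 = 29.862 kN at 3.95 m from A.
Moments about A: C_y·5.4 − 30·6 − (14.22·2.1)·3.95 = 0 → C_y = 297.9549/5.4 = 55.1768 ≈ 55.18 kN.
ΣF_y = 0: A_y + 55.1768 − 30 − 14.22·2.1 = 0 → A_y = 4.685 kN.
ΣF_x = 0: no horizontal applied forces, so A_x = 0.

A_x = 0, A_y = 4.685 kN, C_y = 55.18 kN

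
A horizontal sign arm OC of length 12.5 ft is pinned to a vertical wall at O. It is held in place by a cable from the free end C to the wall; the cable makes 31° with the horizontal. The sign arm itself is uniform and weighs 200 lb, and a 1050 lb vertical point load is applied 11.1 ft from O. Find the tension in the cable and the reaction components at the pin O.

ΣM about O: T·sin31°·12.5 − 200·6.25 − 1050·11.1 = 0 → T = 12905/(12.5·0.515038) = 2004.51 ≈ 2005 lb.
ΣF_x = 0: O_x − T·cos31° = 0 → O_x = 2004.51 × 0.857167 = 1718 lb.
ΣF_y = 0: O_y + T·sin31° − 200 − 1050 = 0 → O_y = 1250 − 2004.51 × 0.515038 = 217.6 lb.

T = 2005 lb, O_x = 1718 lb, O_y = 217.6 lb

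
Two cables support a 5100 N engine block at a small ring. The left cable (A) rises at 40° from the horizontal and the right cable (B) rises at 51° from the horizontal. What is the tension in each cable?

T_A = 3210 N, T_B = 3907 N

ΣF_x = 0: −T_A·cos40° + T_B·cos51° = 0 → T_B = 1.21726·T_A.
ΣF_y = 0: T_A·sin40° + T_B·sin51° = 5100.
Substitute: T_A·(0.642788 + 1.21726·0.777146) = 5100 → T_A = 3210.02 ≈ 3210 N.
Then T_B = 1.21726 × 3210.02 = 3907 N.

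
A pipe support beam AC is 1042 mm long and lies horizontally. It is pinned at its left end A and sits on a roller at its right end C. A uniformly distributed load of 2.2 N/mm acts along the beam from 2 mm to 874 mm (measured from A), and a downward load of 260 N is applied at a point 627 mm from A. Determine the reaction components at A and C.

Resultant of the distributed load: 2.2 × 872 = 1918.4 N at 438 mm from A.
ΣM about A: C_y·1042 − (2.2·872)·438 − 260·627 = 0 → C_y = 1003279.2/1042 = 962.84 ≈ 962.8 N.
ΣF_y = 0: A_y + 962.84 − 2.2·872 − 260 = 0 → A_y = 1216 N.
ΣF_x = 0: no horizontal applied forces, so A_x = 0.

A_x = 0, A_y = 1216 N, C_y = 962.8 N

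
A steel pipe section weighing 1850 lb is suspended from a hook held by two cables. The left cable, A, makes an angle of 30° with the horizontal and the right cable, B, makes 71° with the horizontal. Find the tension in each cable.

ΣF_x = 0: −T_A·cos30° + T_B·cos71° = 0 → T_B = 2.66004·T_A.
ΣF_y = 0: T_A·sin30° + T_B·sin71° = 1850.
Substitute: T_A·(0.5 + 2.66004·0.945519) = 1850 → T_A = 613.575 ≈ 613.6 lb.
Then T_B = 2.66004 × 613.575 = 1632 lb.

T_A = 613.6 lb, T_B = 1632 lb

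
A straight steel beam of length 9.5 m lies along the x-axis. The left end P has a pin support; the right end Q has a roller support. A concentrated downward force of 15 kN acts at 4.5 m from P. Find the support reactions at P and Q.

P_x = 0, P_y = 7.895 kN, Q_y = 7.105 kN

ΣM about P: Q_y·9.5 − 15·4.5 = 0 → Q_y = 67.5/9.5 = 7.10526 ≈ 7.105 kN.
ΣF_y = 0: P_y + 7.10526 − 15 = 0 → P_y = 7.895 kN.
ΣF_x = 0: no horizontal applied forces, so P_x = 0.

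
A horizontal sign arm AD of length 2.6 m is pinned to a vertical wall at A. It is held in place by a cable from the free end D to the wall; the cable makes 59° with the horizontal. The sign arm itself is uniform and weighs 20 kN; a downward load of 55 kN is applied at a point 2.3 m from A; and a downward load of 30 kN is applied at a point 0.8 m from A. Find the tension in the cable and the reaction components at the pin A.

ΣM about A: T·sin59°·2.6 − 20·1.3 − 55·2.3 − 30·0.8 = 0 → T = 176.5/(2.6·0.857167) = 79.1965 ≈ 79.20 kN.
ΣF_x = 0: A_x − T·cos59° = 0 → A_x = 79.1965 × 0.515038 = 40.79 kN.
ΣF_y = 0: A_y + T·sin59° − 20 − 55 − 30 = 0 → A_y = 105 − 79.1965 × 0.857167 = 37.12 kN.

T = 79.20 kN, A_x = 40.79 kN, A_y = 37.12 kN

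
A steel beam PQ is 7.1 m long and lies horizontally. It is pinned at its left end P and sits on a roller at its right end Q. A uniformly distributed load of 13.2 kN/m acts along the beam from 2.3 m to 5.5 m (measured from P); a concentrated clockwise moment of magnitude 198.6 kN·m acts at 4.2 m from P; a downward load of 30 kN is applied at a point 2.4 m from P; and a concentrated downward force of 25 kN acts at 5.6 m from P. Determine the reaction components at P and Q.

P_x = 0, P_y = 16.21 kN, Q_y = 81.03 kN

Resultant of the distributed load: 13.2 × 3.2 = 42.24 kN at 3.9 m from P.
Moments about P: Q_y·7.1 − (13.2·3.2)·3.9 − 198.6 − 30·2.4 − 25·5.6 = 0 → Q_y = 575.336/7.1 = 81.0332 ≈ 81.03 kN.
ΣF_y = 0: P_y + 81.0332 − 13.2·3.2 − 30 − 25 = 0 → P_y = 16.21 kN.
ΣF_x = 0: no horizontal applied forces, so P_x = 0.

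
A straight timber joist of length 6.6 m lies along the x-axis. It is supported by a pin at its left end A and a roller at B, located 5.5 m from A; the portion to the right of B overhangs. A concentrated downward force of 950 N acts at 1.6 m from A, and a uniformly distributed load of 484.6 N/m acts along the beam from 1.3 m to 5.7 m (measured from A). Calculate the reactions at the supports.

A_x = 0, A_y = 1449 N, B_y = 1633 N

Resultant of the distributed load: 484.6 × 4.4 = 2132.24 N at 3.5 m from A.
Moments about A: B_y·5.5 − 950·1.6 − (484.6·4.4)·3.5 = 0 → B_y = 8982.84/5.5 = 1633.24 ≈ 1633 N.
ΣF_y = 0: A_y + 1633.24 − 950 − 484.6·4.4 = 0 → A_y = 1449 N.
ΣF_x = 0: no horizontal applied forces, so A_x = 0.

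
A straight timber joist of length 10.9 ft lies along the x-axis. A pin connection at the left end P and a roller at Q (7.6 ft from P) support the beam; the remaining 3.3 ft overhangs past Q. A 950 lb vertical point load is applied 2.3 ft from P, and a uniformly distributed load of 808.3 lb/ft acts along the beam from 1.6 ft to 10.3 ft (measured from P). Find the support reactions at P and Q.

Resultant of the distributed load: 808.3 × 8.7 = 7032.21 lb at 5.95 ft from P.
ΣM about P: Q_y·7.6 − 950·2.3 − (808.3·8.7)·5.95 = 0 → Q_y = 44026.6495/7.6 = 5792.98 ≈ 5793 lb.
ΣF_y = 0: P_y + 5792.98 − 950 − 808.3·8.7 = 0 → P_y = 2189 lb.
ΣF_x = 0: no horizontal applied forces, so P_x = 0.

P_x = 0, P_y = 2189 lb, Q_y = 5793 lb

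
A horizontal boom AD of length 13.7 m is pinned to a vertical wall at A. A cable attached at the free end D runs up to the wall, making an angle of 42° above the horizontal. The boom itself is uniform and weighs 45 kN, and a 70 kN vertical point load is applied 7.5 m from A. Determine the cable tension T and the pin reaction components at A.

T = 90.90 kN, A_x = 67.55 kN, A_y = 54.18 kN

ΣM about A: T·sin42°·13.7 − 45·6.85 − 70·7.5 = 0 → T = 833.25/(13.7·0.669131) = 90.8958 ≈ 90.90 kN.
ΣF_x = 0: A_x − T·cos42° = 0 → A_x = 90.8958 × 0.743145 = 67.55 kN.
ΣF_y = 0: A_y + T·sin42° − 45 − 70 = 0 → A_y = 115 − 90.8958 × 0.669131 = 54.18 kN.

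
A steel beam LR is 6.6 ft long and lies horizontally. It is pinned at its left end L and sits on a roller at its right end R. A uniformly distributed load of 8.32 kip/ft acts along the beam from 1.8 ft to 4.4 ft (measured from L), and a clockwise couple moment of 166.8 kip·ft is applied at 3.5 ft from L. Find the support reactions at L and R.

L_x = 0, L_y = -13.80 kip, R_y = 35.43 kip

Resultant of the distributed load: 8.32 × 2.6 = 21.632 kip at 3.1 ft from L.
Taking moments about L: R_y·6.6 − (8.32·2.6)·3.1 − 166.8 = 0 → R_y = 233.8592/6.6 = 35.4332 ≈ 35.43 kip.
ΣF_y = 0: L_y + 35.4332 − 8.32·2.6 = 0 → L_y = -13.80 kip.
ΣF_x = 0: no horizontal applied forces, so L_x = 0.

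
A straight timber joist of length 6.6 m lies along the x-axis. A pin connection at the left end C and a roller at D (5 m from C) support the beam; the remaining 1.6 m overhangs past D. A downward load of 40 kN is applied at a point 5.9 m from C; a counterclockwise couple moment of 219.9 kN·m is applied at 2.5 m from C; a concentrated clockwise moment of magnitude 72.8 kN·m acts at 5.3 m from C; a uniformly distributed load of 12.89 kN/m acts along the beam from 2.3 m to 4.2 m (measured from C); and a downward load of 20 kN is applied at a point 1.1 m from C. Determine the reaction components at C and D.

Resultant of the distributed load: 12.89 × 1.9 = 24.491 kN at 3.25 m from C.
ΣM about C: D_y·5 − 40·5.9 + 219.9 − 72.8 − (12.89·1.9)·3.25 − 20·1.1 = 0 → D_y = 190.49575/5 = 38.0991 ≈ 38.10 kN.
ΣF_y = 0: C_y + 38.0991 − 40 − 12.89·1.9 − 20 = 0 → C_y = 46.39 kN.
ΣF_x = 0: no horizontal applied forces, so C_x = 0.

C_x = 0, C_y = 46.39 kN, D_y = 38.10 kN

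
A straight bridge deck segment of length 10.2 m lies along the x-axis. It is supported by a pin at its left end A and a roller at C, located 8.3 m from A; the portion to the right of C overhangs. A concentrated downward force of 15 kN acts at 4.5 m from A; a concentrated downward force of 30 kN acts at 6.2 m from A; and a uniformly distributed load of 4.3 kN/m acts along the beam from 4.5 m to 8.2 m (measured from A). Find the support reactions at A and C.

Resultant of the distributed load: 4.3 × 3.7 = 15.91 kN at 6.35 m from A.
Moments about A: C_y·8.3 − 15·4.5 − 30·6.2 − (4.3·3.7)·6.35 = 0 → C_y = 354.5285/8.3 = 42.7143 ≈ 42.71 kN.
ΣF_y = 0: A_y + 42.7143 − 15 − 30 − 4.3·3.7 = 0 → A_y = 18.20 kN.
ΣF_x = 0: no horizontal applied forces, so A_x = 0.

A_x = 0, A_y = 18.20 kN, C_y = 42.71 kN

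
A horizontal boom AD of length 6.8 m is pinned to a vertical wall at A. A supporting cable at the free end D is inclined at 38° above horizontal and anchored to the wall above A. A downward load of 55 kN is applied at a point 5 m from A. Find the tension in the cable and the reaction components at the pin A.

T = 65.69 kN, A_x = 51.76 kN, A_y = 14.56 kN

ΣM about A: T·sin38°·6.8 − 55·5 = 0 → T = 275/(6.8·0.615661) = 65.6874 ≈ 65.69 kN.
ΣF_x = 0: A_x − T·cos38° = 0 → A_x = 65.6874 × 0.788011 = 51.76 kN.
ΣF_y = 0: A_y + T·sin38° − 55 = 0 → A_y = 55 − 65.6874 × 0.615661 = 14.56 kN.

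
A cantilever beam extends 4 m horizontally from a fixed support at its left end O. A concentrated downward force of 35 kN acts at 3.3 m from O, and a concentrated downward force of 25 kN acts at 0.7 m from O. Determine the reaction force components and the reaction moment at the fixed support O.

ΣF_x = 0: O_x = 0.
ΣF_y = 0: O_y − 35 − 25 = 0 → O_y = 60.00 kN.
ΣM about O: M_O − 35·3.3 − 25·0.7 = 0 → M_O = 133.0 kN·m.

O_x = 0, O_y = 60.00 kN, M_O = 133.0 kN·m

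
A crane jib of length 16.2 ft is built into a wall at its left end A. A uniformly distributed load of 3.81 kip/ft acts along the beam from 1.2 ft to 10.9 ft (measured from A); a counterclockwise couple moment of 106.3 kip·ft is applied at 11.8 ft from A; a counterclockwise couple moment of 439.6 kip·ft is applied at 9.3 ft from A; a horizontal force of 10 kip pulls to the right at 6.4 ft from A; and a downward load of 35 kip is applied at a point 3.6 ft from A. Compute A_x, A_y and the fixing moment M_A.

A_x = -10.00 kip, A_y = 71.96 kip, M_A = -196.3 kip·ft

Resultant of the distributed load: 3.81 × 9.7 = 36.957 kip at 6.05 ft from A.
ΣF_x = 0: A_x + 10 = 0 → A_x = -10.00 kip.
ΣF_y = 0: A_y − 3.81·9.7 − 35 = 0 → A_y = 71.96 kip.
ΣM about A: M_A − (3.81·9.7)·6.05 + 106.3 + 439.6 − 35·3.6 = 0 → M_A = -196.3 kip·ft.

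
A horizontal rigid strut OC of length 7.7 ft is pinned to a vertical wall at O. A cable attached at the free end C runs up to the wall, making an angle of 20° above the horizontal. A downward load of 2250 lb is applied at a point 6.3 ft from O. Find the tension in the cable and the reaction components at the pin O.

ΣM about O: T·sin20°·7.7 − 2250·6.3 = 0 → T = 14175/(7.7·0.34202) = 5382.46 ≈ 5382 lb.
ΣF_x = 0: O_x − T·cos20° = 0 → O_x = 5382.46 × 0.939693 = 5058 lb.
ΣF_y = 0: O_y + T·sin20° − 2250 = 0 → O_y = 2250 − 5382.46 × 0.34202 = 409.1 lb.

T = 5382 lb, O_x = 5058 lb, O_y = 409.1 lb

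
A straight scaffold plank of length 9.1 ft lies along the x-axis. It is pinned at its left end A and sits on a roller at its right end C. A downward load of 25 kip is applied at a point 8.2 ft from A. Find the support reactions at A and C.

A_x = 0, A_y = 2.473 kip, C_y = 22.53 kip

Moments about A: C_y·9.1 − 25·8.2 = 0 → C_y = 205/9.1 = 22.5275 ≈ 22.53 kip.
ΣF_y = 0: A_y + 22.5275 − 25 = 0 → A_y = 2.473 kip.
ΣF_x = 0: no horizontal applied forces, so A_x = 0.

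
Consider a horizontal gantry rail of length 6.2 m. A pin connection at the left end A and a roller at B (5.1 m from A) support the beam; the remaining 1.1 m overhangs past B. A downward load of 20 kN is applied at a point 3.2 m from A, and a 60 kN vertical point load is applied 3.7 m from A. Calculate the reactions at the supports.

Moments about A: B_y·5.1 − 20·3.2 − 60·3.7 = 0 → B_y = 286/5.1 = 56.0784 ≈ 56.08 kN.
ΣF_y = 0: A_y + 56.0784 − 20 − 60 = 0 → A_y = 23.92 kN.
ΣF_x = 0: no horizontal applied forces, so A_x = 0.

A_x = 0, A_y = 23.92 kN, B_y = 56.08 kN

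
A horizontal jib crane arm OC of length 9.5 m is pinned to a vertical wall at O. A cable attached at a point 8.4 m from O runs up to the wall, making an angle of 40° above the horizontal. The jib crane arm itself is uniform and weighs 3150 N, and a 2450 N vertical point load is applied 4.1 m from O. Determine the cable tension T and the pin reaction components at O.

ΣM about O: T·sin40°·8.4 − 3150·4.75 − 2450·4.1 = 0 → T = 25007.5/(8.4·0.642788) = 4631.52 ≈ 4632 N.
ΣF_x = 0: O_x − T·cos40° = 0 → O_x = 4631.52 × 0.766044 = 3548 N.
ΣF_y = 0: O_y + T·sin40° − 3150 − 2450 = 0 → O_y = 5600 − 4631.52 × 0.642788 = 2623 N.

T = 4632 N, O_x = 3548 N, O_y = 2623 N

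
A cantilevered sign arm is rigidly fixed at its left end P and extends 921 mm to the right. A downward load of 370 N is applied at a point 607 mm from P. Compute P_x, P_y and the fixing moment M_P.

P_x = 0, P_y = 370.0 N, M_P = 224600 N·mm

ΣF_x = 0: P_x = 0.
ΣF_y = 0: P_y − 370 = 0 → P_y = 370.0 N.
ΣM about P: M_P − 370·607 = 0 → M_P = 224600 N·mm.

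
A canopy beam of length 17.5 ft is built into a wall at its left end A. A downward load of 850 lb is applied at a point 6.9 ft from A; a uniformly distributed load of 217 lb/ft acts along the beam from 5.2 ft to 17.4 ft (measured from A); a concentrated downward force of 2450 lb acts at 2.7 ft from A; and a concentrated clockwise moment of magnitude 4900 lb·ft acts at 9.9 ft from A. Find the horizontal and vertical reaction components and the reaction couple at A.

Resultant of the distributed load: 217 × 12.2 = 2647.4 lb at 11.3 ft from A.
ΣF_x = 0: A_x = 0.
ΣF_y = 0: A_y − 850 − 217·12.2 − 2450 = 0 → A_y = 5947 lb.
ΣM about A: M_A − 850·6.9 − (217·12.2)·11.3 − 2450·2.7 − 4900 = 0 → M_A = 47300 lb·ft.

A_x = 0, A_y = 5947 lb, M_A = 47300 lb·ft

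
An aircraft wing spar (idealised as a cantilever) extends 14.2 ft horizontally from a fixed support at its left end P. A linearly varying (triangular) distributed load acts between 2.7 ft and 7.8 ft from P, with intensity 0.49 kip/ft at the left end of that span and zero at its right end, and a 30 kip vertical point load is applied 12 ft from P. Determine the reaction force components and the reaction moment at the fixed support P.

Resultant of the triangular load: ½ × 0.49 × 5.1 = 1.2495 kip, acting at 4.4 ft from P (one-third of the span from the peak).
ΣF_x = 0: P_x = 0.
ΣF_y = 0: P_y − ½·0.49·5.1 − 30 = 0 → P_y = 31.25 kip.
ΣM about P: M_P − (½·0.49·5.1)·4.4 − 30·12 = 0 → M_P = 365.5 kip·ft.

P_x = 0, P_y = 31.25 kip, M_P = 365.5 kip·ft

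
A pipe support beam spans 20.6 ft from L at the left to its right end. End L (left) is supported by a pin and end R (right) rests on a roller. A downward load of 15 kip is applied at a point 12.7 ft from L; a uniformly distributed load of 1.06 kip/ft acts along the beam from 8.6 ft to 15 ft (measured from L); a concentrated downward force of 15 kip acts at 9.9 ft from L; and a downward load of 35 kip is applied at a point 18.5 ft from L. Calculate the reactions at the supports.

Resultant of the distributed load: 1.06 × 6.4 = 6.784 kip at 11.8 ft from L.
ΣM about L: R_y·20.6 − 15·12.7 − (1.06·6.4)·11.8 − 15·9.9 − 35·18.5 = 0 → R_y = 1066.5512/20.6 = 51.7743 ≈ 51.77 kip.
ΣF_y = 0: L_y + 51.7743 − 15 − 1.06·6.4 − 15 − 35 = 0 → L_y = 20.01 kip.
ΣF_x = 0: no horizontal applied forces, so L_x = 0.

L_x = 0, L_y = 20.01 kip, R_y = 51.77 kip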